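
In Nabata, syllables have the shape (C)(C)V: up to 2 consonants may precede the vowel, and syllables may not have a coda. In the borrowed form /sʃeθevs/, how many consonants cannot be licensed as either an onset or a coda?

Under (C)(C)V, the unsyllabifiable consonants are /v/, /s/ (no codas are permitted; onsets may contain at most 2 consonants).

2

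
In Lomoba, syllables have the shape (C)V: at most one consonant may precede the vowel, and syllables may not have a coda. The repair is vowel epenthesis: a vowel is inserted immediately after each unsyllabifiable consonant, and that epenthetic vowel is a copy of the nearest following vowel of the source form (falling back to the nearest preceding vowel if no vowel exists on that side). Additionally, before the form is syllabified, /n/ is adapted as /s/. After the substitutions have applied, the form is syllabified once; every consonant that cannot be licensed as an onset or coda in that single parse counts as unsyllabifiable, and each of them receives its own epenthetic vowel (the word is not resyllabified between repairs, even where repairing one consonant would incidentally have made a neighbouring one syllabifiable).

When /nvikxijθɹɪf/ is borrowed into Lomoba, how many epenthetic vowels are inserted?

5

After substitution the input is /svikxijθɹɪf/.
The unsyllabifiable consonants are /s/, /k/, /j/, /θ/, /f/; each receives one epenthetic vowel.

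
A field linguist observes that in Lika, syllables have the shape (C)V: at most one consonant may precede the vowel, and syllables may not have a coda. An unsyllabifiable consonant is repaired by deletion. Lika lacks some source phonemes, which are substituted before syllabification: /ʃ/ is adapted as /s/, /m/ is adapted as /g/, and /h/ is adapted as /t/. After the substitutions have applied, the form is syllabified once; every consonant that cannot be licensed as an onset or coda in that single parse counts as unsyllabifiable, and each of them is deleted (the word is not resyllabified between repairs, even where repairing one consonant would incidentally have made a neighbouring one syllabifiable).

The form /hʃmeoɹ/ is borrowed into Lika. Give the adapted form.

geo

Substitution: /h/ → /t/, /ʃ/ → /s/, /m/ → /g/, giving /tsgeoɹ/.
Syllabifying with onset maximization leaves /t/, /s/, /ɹ/ stranded (no codas are permitted; onsets are limited to one consonant).
Deleting the stranded consonants removes /t/, /s/, /ɹ/.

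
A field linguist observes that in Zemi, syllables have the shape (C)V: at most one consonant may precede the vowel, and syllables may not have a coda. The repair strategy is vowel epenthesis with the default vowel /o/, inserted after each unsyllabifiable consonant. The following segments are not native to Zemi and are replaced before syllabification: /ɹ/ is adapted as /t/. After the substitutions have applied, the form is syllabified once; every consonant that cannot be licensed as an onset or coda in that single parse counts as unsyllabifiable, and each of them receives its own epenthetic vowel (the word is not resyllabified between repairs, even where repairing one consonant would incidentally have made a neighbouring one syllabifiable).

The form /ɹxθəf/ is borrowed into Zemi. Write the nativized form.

Substitution: /ɹ/ → /t/, giving /txθəf/.
The consonants /t/, /x/, /f/ cannot be parsed into a legal (C)V syllable (no codas are permitted; onsets are limited to one consonant).
Each unlicensed consonant becomes the onset of a new syllable: /t/ → /to/, /x/ → /xo/, /f/ → /fo/.

toxoθəfo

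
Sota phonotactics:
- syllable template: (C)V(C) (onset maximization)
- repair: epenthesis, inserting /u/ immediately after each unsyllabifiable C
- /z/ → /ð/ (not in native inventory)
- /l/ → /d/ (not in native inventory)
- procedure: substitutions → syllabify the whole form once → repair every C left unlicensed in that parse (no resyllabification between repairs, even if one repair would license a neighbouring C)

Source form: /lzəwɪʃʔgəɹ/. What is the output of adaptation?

duðəwɪʃʔugəɹ

Substitution: /l/ → /d/, /z/ → /ð/, giving /dðəwɪʃʔgəɹ/.
Under (C)V(C), the unsyllabifiable consonants are /d/, /ʔ/ (at most one coda consonant is licensed; onsets are limited to one consonant).
Inserting the epenthetic vowel yields /d/ → /du/, /ʔ/ → /ʔu/.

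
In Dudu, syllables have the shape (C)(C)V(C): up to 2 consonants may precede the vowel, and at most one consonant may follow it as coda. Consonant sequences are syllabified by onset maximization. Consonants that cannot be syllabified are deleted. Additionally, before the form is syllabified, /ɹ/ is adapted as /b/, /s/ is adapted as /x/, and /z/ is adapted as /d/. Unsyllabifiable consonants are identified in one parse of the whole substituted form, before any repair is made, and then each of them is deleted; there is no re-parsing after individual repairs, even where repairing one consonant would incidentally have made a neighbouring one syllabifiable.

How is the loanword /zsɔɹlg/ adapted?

dxɔb

Substitution: /z/ → /d/, /s/ → /x/, /ɹ/ → /b/, giving /dxɔblg/.
The consonants /l/, /g/ cannot be parsed into a legal (C)(C)V(C) syllable (at most one coda consonant is licensed; onsets may contain at most 2 consonants).
Deletion applies to /l/, /g/.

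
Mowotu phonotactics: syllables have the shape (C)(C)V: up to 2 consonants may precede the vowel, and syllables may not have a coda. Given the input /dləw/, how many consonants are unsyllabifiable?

1

Syllabifying with onset maximization leaves /w/ stranded (no codas are permitted; onsets may contain at most 2 consonants).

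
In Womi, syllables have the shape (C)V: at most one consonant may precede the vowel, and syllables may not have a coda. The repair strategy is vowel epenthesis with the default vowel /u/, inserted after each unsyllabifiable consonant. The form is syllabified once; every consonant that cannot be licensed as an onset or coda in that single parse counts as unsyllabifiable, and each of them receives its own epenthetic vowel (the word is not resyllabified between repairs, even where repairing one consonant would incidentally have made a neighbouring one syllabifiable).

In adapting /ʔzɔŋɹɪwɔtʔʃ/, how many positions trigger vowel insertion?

The unsyllabifiable consonants are /ʔ/, /ŋ/, /t/, /ʔ/, /ʃ/; each receives one epenthetic vowel.

5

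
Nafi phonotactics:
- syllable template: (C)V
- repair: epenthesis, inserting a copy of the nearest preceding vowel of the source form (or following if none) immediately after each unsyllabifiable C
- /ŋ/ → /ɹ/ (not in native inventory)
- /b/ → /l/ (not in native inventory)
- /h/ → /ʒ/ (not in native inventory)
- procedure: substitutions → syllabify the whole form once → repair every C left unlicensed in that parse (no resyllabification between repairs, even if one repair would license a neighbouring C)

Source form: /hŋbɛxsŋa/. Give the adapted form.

ʒɛɹɛlɛxɛsɛɹa

Substitution: /h/ → /ʒ/, /ŋ/ → /ɹ/, /b/ → /l/, giving /ʒɹlɛxsɹa/.
Under (C)V, the unsyllabifiable consonants are /ʒ/, /ɹ/, /x/, /s/ (no codas are permitted; onsets are limited to one consonant).
Each unlicensed consonant becomes the onset of a new syllable: /ʒ/ → /ʒɛ/, /ɹ/ → /ɹɛ/, /x/ → /xɛ/, /s/ → /sɛ/.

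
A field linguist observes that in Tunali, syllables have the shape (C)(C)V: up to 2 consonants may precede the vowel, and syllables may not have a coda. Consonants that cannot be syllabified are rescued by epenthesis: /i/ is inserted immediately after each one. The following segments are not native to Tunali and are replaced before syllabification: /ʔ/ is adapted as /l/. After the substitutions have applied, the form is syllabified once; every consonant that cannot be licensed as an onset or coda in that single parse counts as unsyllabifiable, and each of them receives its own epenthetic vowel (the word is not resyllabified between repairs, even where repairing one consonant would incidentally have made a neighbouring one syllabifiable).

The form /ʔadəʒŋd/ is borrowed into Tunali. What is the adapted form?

Substitution: /ʔ/ → /l/, giving /ladəʒŋd/.
Under (C)(C)V, the unsyllabifiable consonants are /ʒ/, /ŋ/, /d/ (no codas are permitted; onsets may contain at most 2 consonants).
Each unlicensed consonant becomes the onset of a new syllable: /ʒ/ → /ʒi/, /ŋ/ → /ŋi/, /d/ → /di/.

ladəʒiŋidi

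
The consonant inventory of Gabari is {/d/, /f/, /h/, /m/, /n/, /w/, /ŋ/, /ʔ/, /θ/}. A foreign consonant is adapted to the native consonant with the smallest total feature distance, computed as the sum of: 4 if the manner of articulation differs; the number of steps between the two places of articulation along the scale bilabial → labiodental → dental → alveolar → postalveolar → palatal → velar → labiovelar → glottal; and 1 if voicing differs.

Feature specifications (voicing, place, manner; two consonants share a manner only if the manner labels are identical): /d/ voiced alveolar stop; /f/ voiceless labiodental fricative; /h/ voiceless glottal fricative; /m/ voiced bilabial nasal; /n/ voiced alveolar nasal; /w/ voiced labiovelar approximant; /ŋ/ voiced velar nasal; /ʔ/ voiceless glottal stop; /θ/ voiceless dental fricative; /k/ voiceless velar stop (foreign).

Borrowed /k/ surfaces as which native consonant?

/ʔ/ is closest: same manner (stop), place distance 2 (velar→glottal), same voicing; total 2. Next closest is /d/ at distance 4.

ʔ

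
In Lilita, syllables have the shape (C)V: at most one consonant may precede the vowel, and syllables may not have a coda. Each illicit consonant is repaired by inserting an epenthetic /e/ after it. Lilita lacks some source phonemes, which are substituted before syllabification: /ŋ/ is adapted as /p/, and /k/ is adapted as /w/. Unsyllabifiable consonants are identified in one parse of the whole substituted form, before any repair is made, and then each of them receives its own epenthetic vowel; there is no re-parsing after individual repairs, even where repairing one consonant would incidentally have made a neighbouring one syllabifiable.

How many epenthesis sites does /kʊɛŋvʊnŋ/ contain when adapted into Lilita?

3

After substitution the input is /wʊɛpvʊnp/.
The unsyllabifiable consonants are /p/, /n/, /p/; each receives one epenthetic vowel.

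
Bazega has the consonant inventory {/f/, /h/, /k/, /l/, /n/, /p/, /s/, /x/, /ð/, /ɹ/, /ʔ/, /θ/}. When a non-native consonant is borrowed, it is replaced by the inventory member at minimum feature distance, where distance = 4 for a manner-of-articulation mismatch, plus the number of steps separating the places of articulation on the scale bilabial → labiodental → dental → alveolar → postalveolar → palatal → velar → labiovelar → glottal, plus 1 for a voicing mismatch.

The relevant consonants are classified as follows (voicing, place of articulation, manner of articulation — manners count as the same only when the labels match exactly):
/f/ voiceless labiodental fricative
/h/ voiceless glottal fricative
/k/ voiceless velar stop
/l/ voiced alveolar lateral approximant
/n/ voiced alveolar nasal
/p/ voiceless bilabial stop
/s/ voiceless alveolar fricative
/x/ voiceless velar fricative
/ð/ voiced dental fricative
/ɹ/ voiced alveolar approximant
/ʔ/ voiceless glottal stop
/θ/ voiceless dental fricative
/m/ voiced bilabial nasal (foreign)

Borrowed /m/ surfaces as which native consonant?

n

/n/ is closest: same manner (nasal), place distance 3 (bilabial→alveolar), same voicing; total 3. Next closest is /p/ at distance 5.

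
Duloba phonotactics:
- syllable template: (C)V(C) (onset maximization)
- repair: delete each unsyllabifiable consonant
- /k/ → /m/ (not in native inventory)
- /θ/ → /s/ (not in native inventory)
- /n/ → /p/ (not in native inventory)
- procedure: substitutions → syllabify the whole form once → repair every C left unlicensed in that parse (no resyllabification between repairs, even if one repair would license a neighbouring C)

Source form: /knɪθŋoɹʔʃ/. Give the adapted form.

pɪsŋoɹ

Substitution: /k/ → /m/, /n/ → /p/, /θ/ → /s/, giving /mpɪsŋoɹʔʃ/.
Under (C)V(C), the unsyllabifiable consonants are /m/, /ʔ/, /ʃ/ (at most one coda consonant is licensed; onsets are limited to one consonant).
Deleting the stranded consonants removes /m/, /ʔ/, /ʃ/.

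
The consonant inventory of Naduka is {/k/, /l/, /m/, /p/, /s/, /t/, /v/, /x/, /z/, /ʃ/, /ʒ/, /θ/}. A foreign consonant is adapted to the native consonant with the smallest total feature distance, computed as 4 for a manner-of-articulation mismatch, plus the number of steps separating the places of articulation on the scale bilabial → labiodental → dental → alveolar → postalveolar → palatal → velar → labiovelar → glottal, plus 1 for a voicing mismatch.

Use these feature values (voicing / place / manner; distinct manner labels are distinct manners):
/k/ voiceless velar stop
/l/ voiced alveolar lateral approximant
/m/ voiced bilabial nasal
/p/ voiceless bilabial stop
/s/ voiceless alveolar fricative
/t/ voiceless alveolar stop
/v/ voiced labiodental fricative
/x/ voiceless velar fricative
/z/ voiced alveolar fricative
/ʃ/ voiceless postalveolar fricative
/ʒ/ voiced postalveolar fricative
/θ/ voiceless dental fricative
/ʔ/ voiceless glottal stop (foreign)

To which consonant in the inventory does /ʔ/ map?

k

/k/ is closest: same manner (stop), place distance 2 (glottal→velar), same voicing; total 2. Next closest is /t/ at distance 5.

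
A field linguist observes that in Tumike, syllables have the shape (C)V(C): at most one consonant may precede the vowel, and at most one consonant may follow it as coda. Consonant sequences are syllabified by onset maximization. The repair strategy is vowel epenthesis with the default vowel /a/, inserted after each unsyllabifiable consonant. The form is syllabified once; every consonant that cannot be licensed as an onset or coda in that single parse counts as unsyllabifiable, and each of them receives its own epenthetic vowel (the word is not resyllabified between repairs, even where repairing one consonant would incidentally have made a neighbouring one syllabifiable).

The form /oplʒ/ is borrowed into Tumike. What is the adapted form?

The consonants /l/, /ʒ/ cannot be parsed into a legal (C)V(C) syllable (at most one coda consonant is licensed; onsets are limited to one consonant).
Inserting the epenthetic vowel yields /l/ → /la/, /ʒ/ → /ʒa/.

oplaʒa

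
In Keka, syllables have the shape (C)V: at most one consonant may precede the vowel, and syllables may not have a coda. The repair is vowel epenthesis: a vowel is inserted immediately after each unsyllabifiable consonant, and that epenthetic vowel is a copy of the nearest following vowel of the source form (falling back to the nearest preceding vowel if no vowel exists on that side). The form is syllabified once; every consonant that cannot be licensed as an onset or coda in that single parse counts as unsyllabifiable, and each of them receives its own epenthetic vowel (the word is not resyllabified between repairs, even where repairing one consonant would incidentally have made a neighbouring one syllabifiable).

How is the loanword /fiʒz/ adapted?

Syllabifying with onset maximization leaves /ʒ/, /z/ stranded (no codas are permitted; onsets are limited to one consonant).
Epenthesis after each stranded consonant: /ʒ/ → /ʒi/, /z/ → /zi/.

fiʒizi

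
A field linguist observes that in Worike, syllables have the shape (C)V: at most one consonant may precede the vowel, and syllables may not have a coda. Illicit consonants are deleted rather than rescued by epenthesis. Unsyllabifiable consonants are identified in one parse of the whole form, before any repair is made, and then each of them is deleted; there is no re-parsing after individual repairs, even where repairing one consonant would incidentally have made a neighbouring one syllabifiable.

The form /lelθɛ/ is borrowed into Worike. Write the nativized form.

Under (C)V, the unsyllabifiable consonants are /l/ (no codas are permitted; onsets are limited to one consonant).
Each unlicensed consonant is deleted: /l/.

leθɛ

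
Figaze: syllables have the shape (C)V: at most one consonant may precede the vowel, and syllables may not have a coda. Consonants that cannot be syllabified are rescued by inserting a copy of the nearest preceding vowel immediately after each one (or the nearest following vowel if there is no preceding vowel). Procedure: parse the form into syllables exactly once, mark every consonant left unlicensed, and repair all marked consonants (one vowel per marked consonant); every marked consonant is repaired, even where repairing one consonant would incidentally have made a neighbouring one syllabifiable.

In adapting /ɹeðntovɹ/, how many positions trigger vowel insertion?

4

The unsyllabifiable consonants are /ð/, /n/, /v/, /ɹ/; each receives one epenthetic vowel.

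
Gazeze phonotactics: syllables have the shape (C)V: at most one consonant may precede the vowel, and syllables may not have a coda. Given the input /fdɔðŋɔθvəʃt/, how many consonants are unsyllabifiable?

The consonants /f/, /ð/, /θ/, /ʃ/, /t/ cannot be parsed into a legal (C)V syllable (no codas are permitted; onsets are limited to one consonant).

5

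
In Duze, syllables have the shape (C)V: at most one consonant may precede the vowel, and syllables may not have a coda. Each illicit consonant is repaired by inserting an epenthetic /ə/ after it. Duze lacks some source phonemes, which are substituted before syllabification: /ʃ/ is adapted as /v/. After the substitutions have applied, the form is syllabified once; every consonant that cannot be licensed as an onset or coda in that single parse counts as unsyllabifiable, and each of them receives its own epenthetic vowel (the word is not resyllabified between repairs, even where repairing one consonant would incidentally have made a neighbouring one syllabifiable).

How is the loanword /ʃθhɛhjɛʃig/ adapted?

Substitution: /ʃ/ → /v/, giving /vθhɛhjɛvig/.
The consonants /v/, /θ/, /h/, /g/ cannot be parsed into a legal (C)V syllable (no codas are permitted; onsets are limited to one consonant).
Inserting the epenthetic vowel yields /v/ → /və/, /θ/ → /θə/, /h/ → /hə/, /g/ → /gə/.

vəθəhɛhəjɛvigə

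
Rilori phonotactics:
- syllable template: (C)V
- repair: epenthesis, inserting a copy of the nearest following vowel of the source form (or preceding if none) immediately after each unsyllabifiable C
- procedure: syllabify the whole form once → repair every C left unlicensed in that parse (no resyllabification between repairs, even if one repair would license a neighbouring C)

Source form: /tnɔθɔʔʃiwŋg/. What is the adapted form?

Syllabifying with onset maximization leaves /t/, /ʔ/, /w/, /ŋ/, /g/ stranded (no codas are permitted; onsets are limited to one consonant).
Epenthesis after each stranded consonant: /t/ → /tɔ/, /ʔ/ → /ʔi/, /w/ → /wi/, /ŋ/ → /ŋi/, /g/ → /gi/.

tɔnɔθɔʔiʃiwiŋigi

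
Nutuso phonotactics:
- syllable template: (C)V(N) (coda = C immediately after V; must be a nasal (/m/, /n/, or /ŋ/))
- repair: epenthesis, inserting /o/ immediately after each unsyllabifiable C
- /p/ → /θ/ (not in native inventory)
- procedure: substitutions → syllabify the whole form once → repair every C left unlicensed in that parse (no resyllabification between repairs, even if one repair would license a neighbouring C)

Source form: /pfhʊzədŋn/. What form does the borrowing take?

θofohʊzədoŋono

Substitution: /p/ → /θ/, giving /θfhʊzədŋn/.
Syllabifying with onset maximization leaves /θ/, /f/, /d/, /ŋ/, /n/ stranded (only a nasal (/m/, /n/, or /ŋ/) is licensed in coda position; onsets are limited to one consonant).
Epenthesis after each stranded consonant: /θ/ → /θo/, /f/ → /fo/, /d/ → /do/, /ŋ/ → /ŋo/, /n/ → /no/.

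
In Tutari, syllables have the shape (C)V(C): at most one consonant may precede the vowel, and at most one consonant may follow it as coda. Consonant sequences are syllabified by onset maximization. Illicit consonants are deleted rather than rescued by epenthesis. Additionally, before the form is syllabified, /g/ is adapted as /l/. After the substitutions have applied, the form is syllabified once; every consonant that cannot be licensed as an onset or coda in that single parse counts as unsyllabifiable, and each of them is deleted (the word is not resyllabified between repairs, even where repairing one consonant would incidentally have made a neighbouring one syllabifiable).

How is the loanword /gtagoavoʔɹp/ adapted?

taloavoʔ

Substitution: /g/ → /l/, giving /ltaloavoʔɹp/.
Syllabifying with onset maximization leaves /l/, /ɹ/, /p/ stranded (at most one coda consonant is licensed; onsets are limited to one consonant).
Deletion applies to /l/, /ɹ/, /p/.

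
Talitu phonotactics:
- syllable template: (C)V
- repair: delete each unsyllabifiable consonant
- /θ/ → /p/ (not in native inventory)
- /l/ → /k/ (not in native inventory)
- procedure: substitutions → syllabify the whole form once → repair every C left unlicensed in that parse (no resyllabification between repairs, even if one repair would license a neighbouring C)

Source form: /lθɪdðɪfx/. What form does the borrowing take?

Substitution: /l/ → /k/, /θ/ → /p/, giving /kpɪdðɪfx/.
Under (C)V, the unsyllabifiable consonants are /k/, /d/, /f/, /x/ (no codas are permitted; onsets are limited to one consonant).
Deleting the stranded consonants removes /k/, /d/, /f/, /x/.

pɪðɪ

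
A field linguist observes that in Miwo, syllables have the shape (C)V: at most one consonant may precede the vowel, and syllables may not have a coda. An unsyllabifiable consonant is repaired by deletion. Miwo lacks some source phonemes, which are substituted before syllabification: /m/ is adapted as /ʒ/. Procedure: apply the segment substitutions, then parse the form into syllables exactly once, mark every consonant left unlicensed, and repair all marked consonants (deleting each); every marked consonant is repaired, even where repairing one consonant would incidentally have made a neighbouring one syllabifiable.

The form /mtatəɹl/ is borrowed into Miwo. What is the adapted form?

Substitution: /m/ → /ʒ/, giving /ʒtatəɹl/.
Syllabifying with onset maximization leaves /ʒ/, /ɹ/, /l/ stranded (no codas are permitted; onsets are limited to one consonant).
Deleting the stranded consonants removes /ʒ/, /ɹ/, /l/.

tatə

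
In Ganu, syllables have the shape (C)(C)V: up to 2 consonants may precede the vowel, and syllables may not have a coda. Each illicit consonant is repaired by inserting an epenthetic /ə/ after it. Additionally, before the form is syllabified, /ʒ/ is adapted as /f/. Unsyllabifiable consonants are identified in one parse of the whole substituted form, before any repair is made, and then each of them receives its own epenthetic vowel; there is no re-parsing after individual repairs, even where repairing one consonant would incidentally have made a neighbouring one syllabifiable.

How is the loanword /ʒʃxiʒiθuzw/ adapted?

fəʃxifiθuzəwə

Substitution: /ʒ/ → /f/, giving /fʃxifiθuzw/.
Under (C)(C)V, the unsyllabifiable consonants are /f/, /z/, /w/ (no codas are permitted; onsets may contain at most 2 consonants).
Inserting the epenthetic vowel yields /f/ → /fə/, /z/ → /zə/, /w/ → /wə/.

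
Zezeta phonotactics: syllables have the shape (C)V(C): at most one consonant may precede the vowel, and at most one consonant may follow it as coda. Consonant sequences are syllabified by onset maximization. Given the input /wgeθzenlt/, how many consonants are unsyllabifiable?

The consonants /w/, /l/, /t/ cannot be parsed into a legal (C)V(C) syllable (at most one coda consonant is licensed; onsets are limited to one consonant).

3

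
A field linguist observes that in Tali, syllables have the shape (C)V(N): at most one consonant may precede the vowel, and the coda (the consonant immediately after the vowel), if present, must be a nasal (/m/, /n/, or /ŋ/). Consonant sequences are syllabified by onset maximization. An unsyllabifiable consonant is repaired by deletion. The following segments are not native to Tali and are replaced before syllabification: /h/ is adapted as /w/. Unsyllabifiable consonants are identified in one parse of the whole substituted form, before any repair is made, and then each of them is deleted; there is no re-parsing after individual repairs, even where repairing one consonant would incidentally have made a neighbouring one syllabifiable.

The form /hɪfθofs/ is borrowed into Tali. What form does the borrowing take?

wɪθo

Substitution: /h/ → /w/, giving /wɪfθofs/.
Under (C)V(N), the unsyllabifiable consonants are /f/, /f/, /s/ (only a nasal (/m/, /n/, or /ŋ/) is licensed in coda position; onsets are limited to one consonant).
Deletion applies to /f/, /f/, /s/.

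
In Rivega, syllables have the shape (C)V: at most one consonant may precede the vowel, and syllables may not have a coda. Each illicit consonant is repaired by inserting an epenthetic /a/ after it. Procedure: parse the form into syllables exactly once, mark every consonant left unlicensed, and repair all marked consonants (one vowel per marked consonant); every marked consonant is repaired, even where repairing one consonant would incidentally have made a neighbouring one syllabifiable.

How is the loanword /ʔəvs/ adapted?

Under (C)V, the unsyllabifiable consonants are /v/, /s/ (no codas are permitted; onsets are limited to one consonant).
Epenthesis after each stranded consonant: /v/ → /va/, /s/ → /sa/.

ʔəvasa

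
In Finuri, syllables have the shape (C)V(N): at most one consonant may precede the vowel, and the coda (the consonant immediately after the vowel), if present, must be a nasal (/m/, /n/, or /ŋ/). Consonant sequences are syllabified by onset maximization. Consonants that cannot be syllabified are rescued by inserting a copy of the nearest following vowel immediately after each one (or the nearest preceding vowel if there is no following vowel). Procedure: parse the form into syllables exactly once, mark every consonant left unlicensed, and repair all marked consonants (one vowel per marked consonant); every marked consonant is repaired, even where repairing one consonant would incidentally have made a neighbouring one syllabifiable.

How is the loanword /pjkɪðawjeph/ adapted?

pɪjɪkɪðawejepehe

The consonants /p/, /j/, /w/, /p/, /h/ cannot be parsed into a legal (C)V(N) syllable (only a nasal (/m/, /n/, or /ŋ/) is licensed in coda position; onsets are limited to one consonant).
Epenthesis after each stranded consonant: /p/ → /pɪ/, /j/ → /jɪ/, /w/ → /we/, /p/ → /pe/, /h/ → /he/.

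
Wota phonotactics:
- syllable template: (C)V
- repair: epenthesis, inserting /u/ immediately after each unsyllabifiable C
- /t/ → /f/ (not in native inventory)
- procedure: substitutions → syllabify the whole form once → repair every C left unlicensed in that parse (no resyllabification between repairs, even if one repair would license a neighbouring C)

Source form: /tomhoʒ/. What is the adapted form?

fomuhoʒu

Substitution: /t/ → /f/, giving /fomhoʒ/.
The consonants /m/, /ʒ/ cannot be parsed into a legal (C)V syllable (no codas are permitted; onsets are limited to one consonant).
Epenthesis after each stranded consonant: /m/ → /mu/, /ʒ/ → /ʒu/.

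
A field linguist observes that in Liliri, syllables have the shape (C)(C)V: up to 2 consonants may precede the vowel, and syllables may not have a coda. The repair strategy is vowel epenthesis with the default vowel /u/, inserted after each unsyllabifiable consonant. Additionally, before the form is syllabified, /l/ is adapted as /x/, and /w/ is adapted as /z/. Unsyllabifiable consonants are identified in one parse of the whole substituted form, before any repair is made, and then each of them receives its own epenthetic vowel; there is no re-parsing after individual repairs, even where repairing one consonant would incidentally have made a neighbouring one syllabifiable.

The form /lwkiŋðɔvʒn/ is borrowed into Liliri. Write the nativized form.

Substitution: /l/ → /x/, /w/ → /z/, giving /xzkiŋðɔvʒn/.
Syllabifying with onset maximization leaves /x/, /v/, /ʒ/, /n/ stranded (no codas are permitted; onsets may contain at most 2 consonants).
Inserting the epenthetic vowel yields /x/ → /xu/, /v/ → /vu/, /ʒ/ → /ʒu/, /n/ → /nu/.

xuzkiŋðɔvuʒunu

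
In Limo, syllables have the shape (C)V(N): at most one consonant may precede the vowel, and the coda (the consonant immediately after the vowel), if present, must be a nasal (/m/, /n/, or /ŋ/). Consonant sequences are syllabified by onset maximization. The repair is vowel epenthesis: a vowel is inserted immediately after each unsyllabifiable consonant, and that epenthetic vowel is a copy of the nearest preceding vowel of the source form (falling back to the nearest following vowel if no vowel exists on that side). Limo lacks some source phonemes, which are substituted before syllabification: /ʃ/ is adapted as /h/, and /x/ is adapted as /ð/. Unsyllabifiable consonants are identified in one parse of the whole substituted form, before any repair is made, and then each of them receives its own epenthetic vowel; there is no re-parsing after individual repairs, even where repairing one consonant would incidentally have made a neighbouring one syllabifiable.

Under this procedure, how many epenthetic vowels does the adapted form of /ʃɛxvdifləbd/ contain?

5

After substitution the input is /hɛðvdifləbd/.
The unsyllabifiable consonants are /ð/, /v/, /f/, /b/, /d/; each receives one epenthetic vowel.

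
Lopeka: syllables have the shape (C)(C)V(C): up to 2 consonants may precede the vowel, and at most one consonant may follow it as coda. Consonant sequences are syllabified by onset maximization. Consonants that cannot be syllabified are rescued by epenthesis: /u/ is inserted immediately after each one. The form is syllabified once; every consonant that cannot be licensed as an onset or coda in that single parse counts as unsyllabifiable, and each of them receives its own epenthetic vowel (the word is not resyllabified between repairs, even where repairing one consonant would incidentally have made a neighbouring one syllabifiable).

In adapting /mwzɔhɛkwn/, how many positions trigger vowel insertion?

The unsyllabifiable consonants are /m/, /w/, /n/; each receives one epenthetic vowel.

3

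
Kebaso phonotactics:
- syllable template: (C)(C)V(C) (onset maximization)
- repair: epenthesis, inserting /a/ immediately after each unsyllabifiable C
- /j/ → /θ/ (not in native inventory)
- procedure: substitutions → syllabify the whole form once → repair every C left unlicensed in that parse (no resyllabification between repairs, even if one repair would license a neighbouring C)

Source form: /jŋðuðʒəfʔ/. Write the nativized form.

θaŋðuðʒəfʔa

Substitution: /j/ → /θ/, giving /θŋðuðʒəfʔ/.
Syllabifying with onset maximization leaves /θ/, /ʔ/ stranded (at most one coda consonant is licensed; onsets may contain at most 2 consonants).
Each unlicensed consonant becomes the onset of a new syllable: /θ/ → /θa/, /ʔ/ → /ʔa/.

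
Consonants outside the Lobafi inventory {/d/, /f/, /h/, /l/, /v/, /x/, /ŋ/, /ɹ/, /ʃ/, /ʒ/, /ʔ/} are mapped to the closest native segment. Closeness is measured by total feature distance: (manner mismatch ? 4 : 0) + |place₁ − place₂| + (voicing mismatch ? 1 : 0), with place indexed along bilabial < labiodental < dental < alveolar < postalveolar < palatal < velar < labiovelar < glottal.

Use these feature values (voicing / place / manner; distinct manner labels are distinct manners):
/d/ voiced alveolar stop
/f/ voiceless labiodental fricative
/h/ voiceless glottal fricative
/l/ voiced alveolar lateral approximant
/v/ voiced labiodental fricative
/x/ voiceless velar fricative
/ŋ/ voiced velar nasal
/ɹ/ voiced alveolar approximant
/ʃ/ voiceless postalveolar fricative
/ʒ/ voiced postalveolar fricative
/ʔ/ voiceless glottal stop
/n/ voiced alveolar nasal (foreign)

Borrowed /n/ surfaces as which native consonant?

/ŋ/ is closest: same manner (nasal), place distance 3 (alveolar→velar), same voicing; total 3. Next closest is /d/ at distance 4.

ŋ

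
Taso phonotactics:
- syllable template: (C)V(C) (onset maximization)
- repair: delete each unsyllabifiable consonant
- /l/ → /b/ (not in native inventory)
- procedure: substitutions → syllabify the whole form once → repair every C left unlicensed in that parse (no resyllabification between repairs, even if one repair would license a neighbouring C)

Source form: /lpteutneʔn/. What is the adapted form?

teutneʔ

Substitution: /l/ → /b/, giving /bpteutneʔn/.
Under (C)V(C), the unsyllabifiable consonants are /b/, /p/, /n/ (at most one coda consonant is licensed; onsets are limited to one consonant).
Deletion applies to /b/, /p/, /n/.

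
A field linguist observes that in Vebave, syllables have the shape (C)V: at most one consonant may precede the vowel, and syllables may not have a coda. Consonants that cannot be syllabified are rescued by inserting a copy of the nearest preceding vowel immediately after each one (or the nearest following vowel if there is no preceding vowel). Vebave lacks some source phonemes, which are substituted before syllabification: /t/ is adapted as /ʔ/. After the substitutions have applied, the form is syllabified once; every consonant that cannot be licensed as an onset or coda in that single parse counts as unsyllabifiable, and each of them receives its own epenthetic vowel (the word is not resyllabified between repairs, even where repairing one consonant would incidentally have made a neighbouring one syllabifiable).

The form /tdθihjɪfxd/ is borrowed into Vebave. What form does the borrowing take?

ʔidiθihijɪfɪxɪdɪ

Substitution: /t/ → /ʔ/, giving /ʔdθihjɪfxd/.
The consonants /ʔ/, /d/, /h/, /f/, /x/, /d/ cannot be parsed into a legal (C)V syllable (no codas are permitted; onsets are limited to one consonant).
Epenthesis after each stranded consonant: /ʔ/ → /ʔi/, /d/ → /di/, /h/ → /hi/, /f/ → /fɪ/, /x/ → /xɪ/, /d/ → /dɪ/.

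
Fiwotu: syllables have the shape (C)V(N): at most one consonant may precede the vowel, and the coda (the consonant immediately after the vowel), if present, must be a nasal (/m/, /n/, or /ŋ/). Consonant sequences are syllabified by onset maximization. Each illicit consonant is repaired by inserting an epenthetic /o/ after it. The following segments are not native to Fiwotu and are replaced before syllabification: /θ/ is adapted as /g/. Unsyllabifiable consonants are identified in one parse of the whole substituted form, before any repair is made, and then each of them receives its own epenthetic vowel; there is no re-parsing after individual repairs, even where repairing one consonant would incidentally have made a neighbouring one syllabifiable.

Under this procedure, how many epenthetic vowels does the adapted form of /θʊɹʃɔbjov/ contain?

3

After substitution the input is /gʊɹʃɔbjov/.
The unsyllabifiable consonants are /ɹ/, /b/, /v/; each receives one epenthetic vowel.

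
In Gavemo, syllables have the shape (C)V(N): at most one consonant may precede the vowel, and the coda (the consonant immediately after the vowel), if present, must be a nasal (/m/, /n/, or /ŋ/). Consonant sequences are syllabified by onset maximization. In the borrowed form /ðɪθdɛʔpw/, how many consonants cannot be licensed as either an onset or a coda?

4

Under (C)V(N), the unsyllabifiable consonants are /θ/, /ʔ/, /p/, /w/ (only a nasal (/m/, /n/, or /ŋ/) is licensed in coda position; onsets are limited to one consonant).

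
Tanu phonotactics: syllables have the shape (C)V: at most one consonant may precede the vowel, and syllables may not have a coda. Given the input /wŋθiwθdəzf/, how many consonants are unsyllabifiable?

6

Syllabifying with onset maximization leaves /w/, /ŋ/, /w/, /θ/, /z/, /f/ stranded (no codas are permitted; onsets are limited to one consonant).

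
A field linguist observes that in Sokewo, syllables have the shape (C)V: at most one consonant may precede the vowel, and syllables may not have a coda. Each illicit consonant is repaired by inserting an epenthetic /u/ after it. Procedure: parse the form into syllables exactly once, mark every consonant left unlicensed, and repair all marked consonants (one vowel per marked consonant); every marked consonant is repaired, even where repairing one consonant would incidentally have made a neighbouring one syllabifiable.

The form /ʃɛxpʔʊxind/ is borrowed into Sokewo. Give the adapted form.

Under (C)V, the unsyllabifiable consonants are /x/, /p/, /n/, /d/ (no codas are permitted; onsets are limited to one consonant).
Inserting the epenthetic vowel yields /x/ → /xu/, /p/ → /pu/, /n/ → /nu/, /d/ → /du/.

ʃɛxupuʔʊxinudu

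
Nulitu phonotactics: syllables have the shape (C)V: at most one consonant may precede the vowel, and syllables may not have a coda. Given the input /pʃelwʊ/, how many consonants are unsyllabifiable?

Under (C)V, the unsyllabifiable consonants are /p/, /l/ (no codas are permitted; onsets are limited to one consonant).

2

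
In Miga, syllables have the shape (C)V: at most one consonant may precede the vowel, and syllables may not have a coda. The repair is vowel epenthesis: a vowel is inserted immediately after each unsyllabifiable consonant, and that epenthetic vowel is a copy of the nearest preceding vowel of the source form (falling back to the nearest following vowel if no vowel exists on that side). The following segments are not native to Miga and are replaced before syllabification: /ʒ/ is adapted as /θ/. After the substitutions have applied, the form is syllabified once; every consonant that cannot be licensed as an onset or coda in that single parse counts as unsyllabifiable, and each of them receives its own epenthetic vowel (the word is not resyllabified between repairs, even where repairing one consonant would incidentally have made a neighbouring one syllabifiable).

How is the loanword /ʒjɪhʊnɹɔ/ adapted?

Substitution: /ʒ/ → /θ/, giving /θjɪhʊnɹɔ/.
The consonants /θ/, /n/ cannot be parsed into a legal (C)V syllable (no codas are permitted; onsets are limited to one consonant).
Inserting the epenthetic vowel yields /θ/ → /θɪ/, /n/ → /nʊ/.

θɪjɪhʊnʊɹɔ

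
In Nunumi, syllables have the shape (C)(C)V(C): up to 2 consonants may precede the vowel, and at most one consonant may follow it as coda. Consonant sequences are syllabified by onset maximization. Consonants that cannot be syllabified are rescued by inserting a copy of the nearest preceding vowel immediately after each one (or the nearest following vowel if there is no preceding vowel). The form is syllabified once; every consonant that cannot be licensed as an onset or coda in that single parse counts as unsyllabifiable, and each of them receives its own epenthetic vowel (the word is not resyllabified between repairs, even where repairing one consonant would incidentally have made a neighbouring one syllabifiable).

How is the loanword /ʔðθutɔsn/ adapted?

The consonants /ʔ/, /n/ cannot be parsed into a legal (C)(C)V(C) syllable (at most one coda consonant is licensed; onsets may contain at most 2 consonants).
Epenthesis after each stranded consonant: /ʔ/ → /ʔu/, /n/ → /nɔ/.

ʔuðθutɔsnɔ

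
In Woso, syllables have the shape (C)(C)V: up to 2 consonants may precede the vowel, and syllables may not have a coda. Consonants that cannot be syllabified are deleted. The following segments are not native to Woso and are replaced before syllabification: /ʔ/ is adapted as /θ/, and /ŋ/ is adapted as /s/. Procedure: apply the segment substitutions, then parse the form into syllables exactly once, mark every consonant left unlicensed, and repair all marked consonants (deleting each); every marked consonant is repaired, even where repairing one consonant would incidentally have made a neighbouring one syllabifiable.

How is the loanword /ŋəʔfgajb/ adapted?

Substitution: /ŋ/ → /s/, /ʔ/ → /θ/, giving /səθfgajb/.
The consonants /θ/, /j/, /b/ cannot be parsed into a legal (C)(C)V syllable (no codas are permitted; onsets may contain at most 2 consonants).
Each unlicensed consonant is deleted: /θ/, /j/, /b/.

səfga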